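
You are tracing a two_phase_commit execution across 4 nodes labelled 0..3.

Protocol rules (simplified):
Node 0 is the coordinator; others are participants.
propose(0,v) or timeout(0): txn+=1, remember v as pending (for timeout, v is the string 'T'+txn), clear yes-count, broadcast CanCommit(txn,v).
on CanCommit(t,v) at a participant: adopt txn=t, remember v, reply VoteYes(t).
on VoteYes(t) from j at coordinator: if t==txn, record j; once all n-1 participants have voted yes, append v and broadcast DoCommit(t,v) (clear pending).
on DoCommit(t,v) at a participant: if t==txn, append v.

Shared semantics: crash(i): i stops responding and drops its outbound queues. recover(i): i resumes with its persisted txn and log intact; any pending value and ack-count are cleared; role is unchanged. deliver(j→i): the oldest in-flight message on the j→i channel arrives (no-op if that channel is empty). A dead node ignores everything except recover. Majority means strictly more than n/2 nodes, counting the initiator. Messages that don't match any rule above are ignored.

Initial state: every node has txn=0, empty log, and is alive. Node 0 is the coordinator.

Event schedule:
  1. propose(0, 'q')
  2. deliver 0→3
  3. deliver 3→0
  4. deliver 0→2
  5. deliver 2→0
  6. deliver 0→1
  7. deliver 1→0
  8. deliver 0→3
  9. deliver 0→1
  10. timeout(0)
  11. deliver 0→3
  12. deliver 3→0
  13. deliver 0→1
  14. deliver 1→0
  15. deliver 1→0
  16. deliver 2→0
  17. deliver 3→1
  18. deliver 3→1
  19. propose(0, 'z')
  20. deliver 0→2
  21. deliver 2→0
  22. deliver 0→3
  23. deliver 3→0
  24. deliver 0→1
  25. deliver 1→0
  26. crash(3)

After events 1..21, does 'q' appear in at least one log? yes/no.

[1] propose(0,'q') → N0(coor t1 [-])
[2] deliver 0→3 → N3(part t1 [-])
[3] deliver 3→0 → ∅
[4] deliver 0→2 → N2(part t1 [-])
[5] deliver 2→0 → ∅
[6] deliver 0→1 → N1(part t1 [-])
[7] deliver 1→0 → N0(coor t1 [q])
[8] deliver 0→3 → N3(part t1 [q])
[9] deliver 0→1 → N1(part t1 [q])
[10] timeout(0) → N0(coor t2 [q])
[11] deliver 0→3 → N3(part t2 [q])
[12] deliver 3→0 → ∅
[13] deliver 0→1 → N1(part t2 [q])
[14] deliver 1→0 → ∅
[15] deliver 1→0 → ∅
[16] deliver 2→0 → ∅
[17] deliver 3→1 → ∅
[18] deliver 3→1 → ∅
[19] propose(0,'z') → N0(coor t3 [q])
[20] deliver 0→2 → N2(part t1 [q])
[21] deliver 2→0 → ∅

yes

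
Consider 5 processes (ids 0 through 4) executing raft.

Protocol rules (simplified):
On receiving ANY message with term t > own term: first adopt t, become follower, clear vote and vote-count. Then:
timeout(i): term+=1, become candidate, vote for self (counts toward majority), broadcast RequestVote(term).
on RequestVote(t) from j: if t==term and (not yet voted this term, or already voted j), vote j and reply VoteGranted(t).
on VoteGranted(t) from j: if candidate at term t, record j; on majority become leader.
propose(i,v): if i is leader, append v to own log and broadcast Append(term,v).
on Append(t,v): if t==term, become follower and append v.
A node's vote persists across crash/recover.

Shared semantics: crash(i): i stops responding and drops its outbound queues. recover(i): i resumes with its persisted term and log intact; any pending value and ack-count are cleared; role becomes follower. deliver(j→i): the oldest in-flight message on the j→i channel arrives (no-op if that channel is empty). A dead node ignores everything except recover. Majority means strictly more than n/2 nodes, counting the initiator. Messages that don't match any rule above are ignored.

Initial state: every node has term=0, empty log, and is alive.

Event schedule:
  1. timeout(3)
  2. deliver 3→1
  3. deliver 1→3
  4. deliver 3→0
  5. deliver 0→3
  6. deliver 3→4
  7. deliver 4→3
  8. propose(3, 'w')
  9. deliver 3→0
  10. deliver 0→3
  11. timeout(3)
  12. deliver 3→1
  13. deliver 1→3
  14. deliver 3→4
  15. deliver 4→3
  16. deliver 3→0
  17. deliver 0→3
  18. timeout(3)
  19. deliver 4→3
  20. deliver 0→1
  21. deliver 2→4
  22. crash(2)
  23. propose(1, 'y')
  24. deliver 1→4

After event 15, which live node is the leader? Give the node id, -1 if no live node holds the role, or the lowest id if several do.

1. timeout(3):  <3:cand t1 ->
2. deliver 3→1:  <1:foll t1 ->
3. deliver 1→3:  nop
4. deliver 3→0:  <0:foll t1 ->
5. deliver 0→3:  <3:lead t1 ->
6. deliver 3→4:  <4:foll t1 ->
7. deliver 4→3:  nop
8. propose(3,'w'):  <3:lead t1 w>
9. deliver 3→0:  <0:foll t1 w>
10. deliver 0→3:  nop
11. timeout(3):  <3:cand t2 w>
12. deliver 3→1:  <1:foll t1 w>
13. deliver 1→3:  nop
14. deliver 3→4:  <4:foll t1 w>
15. deliver 4→3:  nop

-1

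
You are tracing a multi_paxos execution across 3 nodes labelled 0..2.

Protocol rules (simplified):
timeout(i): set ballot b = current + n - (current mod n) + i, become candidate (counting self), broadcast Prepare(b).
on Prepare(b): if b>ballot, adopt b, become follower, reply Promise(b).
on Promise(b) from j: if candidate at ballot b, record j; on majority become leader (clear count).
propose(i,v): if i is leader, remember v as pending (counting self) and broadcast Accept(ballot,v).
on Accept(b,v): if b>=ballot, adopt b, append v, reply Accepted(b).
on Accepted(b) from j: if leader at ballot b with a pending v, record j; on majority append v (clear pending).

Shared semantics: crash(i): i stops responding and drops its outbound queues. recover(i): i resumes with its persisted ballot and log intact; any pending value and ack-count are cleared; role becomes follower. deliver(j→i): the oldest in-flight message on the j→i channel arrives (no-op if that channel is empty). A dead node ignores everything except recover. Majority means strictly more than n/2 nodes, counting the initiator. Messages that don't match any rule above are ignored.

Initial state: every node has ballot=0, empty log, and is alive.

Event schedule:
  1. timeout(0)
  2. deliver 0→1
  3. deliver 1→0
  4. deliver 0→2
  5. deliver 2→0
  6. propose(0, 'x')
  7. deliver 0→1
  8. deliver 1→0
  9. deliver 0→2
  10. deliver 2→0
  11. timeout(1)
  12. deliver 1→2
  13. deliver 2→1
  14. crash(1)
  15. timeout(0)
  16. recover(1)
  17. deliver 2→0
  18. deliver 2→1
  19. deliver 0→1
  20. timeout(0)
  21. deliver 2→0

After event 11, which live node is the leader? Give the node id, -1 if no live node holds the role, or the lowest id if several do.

0

e1 timeout(0): 0[cand,b=3,-]
e2 deliver 0→1: 1[foll,b=3,-]
e3 deliver 1→0: 0[lead,b=3,-]
e4 deliver 0→2: 2[foll,b=3,-]
e5 deliver 2→0: ·
e6 propose(0,'x'): ·
e7 deliver 0→1: 1[foll,b=3,x]
e8 deliver 1→0: 0[lead,b=3,x]
e9 deliver 0→2: 2[foll,b=3,x]
e10 deliver 2→0: ·
e11 timeout(1): 1[cand,b=7,x]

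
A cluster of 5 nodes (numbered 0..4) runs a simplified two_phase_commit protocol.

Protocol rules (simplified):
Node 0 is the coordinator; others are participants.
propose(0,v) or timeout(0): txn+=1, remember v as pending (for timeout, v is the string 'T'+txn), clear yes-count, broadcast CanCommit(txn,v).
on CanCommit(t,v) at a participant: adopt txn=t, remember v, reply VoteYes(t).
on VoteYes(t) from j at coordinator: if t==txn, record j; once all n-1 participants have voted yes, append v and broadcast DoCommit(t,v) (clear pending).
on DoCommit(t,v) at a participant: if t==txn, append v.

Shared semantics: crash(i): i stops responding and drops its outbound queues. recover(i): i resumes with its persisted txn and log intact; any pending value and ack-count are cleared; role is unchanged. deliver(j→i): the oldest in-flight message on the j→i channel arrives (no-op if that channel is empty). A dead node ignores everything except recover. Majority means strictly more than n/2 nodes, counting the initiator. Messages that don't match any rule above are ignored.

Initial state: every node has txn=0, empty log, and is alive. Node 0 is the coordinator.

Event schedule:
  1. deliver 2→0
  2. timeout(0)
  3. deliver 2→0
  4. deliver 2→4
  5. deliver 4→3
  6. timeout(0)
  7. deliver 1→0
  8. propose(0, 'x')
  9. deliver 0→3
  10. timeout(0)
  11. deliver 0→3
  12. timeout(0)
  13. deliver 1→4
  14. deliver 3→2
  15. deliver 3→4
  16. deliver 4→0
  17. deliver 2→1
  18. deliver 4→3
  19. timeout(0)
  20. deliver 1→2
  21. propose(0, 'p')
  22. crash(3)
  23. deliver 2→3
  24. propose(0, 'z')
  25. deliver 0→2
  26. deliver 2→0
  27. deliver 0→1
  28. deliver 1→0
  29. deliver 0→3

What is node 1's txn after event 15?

0

after 1 — deliver 2→0: ·
after 2 — timeout(0): n0:coor/t1/[-]
after 3 — deliver 2→0: ·
after 4 — deliver 2→4: ·
after 5 — deliver 4→3: ·
after 6 — timeout(0): n0:coor/t2/[-]
after 7 — deliver 1→0: ·
after 8 — propose(0,'x'): n0:coor/t3/[-]
after 9 — deliver 0→3: n3:part/t1/[-]
after 10 — timeout(0): n0:coor/t4/[-]
after 11 — deliver 0→3: n3:part/t2/[-]
after 12 — timeout(0): n0:coor/t5/[-]
after 13 — deliver 1→4: ·
after 14 — deliver 3→2: ·
after 15 — deliver 3→4: ·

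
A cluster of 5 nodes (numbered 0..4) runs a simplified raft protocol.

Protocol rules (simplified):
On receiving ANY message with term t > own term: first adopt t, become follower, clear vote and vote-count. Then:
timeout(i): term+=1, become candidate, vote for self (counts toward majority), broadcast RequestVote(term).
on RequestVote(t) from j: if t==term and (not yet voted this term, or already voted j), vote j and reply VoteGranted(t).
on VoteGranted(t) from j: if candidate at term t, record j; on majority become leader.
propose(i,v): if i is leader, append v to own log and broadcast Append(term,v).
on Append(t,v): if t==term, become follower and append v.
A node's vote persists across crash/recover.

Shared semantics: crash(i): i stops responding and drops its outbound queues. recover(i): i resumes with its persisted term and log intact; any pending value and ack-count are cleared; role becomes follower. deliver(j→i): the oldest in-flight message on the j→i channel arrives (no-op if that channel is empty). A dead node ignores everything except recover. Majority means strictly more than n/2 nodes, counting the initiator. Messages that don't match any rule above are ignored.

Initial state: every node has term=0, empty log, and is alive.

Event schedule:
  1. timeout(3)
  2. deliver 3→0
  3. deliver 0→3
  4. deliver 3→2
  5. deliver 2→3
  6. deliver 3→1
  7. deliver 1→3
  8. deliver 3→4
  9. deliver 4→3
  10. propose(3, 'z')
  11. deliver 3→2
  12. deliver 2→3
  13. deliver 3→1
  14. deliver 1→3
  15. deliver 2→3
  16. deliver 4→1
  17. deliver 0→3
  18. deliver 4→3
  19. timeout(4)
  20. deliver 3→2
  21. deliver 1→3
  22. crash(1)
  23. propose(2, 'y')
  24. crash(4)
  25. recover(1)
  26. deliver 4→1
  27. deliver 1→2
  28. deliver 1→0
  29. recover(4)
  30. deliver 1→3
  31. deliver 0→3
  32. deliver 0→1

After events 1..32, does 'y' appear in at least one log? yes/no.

no

1. timeout(3):  <3:cand t1 ->
2. deliver 3→0:  <0:foll t1 ->
3. deliver 0→3:  nop
4. deliver 3→2:  <2:foll t1 ->
5. deliver 2→3:  <3:lead t1 ->
6. deliver 3→1:  <1:foll t1 ->
7. deliver 1→3:  nop
8. deliver 3→4:  <4:foll t1 ->
9. deliver 4→3:  nop
10. propose(3,'z'):  <3:lead t1 z>
11. deliver 3→2:  <2:foll t1 z>
12. deliver 2→3:  nop
13. deliver 3→1:  <1:foll t1 z>
14. deliver 1→3:  nop
15. deliver 2→3:  nop
16. deliver 4→1:  nop
17. deliver 0→3:  nop
18. deliver 4→3:  nop
19. timeout(4):  <4:cand t2 ->
20. deliver 3→2:  nop
21. deliver 1→3:  nop
22. crash(1):  <1:✗foll t1 z>
23. propose(2,'y'):  nop
24. crash(4):  <4:✗cand t2 ->
25. recover(1):  <1:foll t1 z>
26. deliver 4→1:  nop
27. deliver 1→2:  nop
28. deliver 1→0:  nop
29. recover(4):  <4:foll t2 ->
30. deliver 1→3:  nop
31. deliver 0→3:  nop
32. deliver 0→1:  nop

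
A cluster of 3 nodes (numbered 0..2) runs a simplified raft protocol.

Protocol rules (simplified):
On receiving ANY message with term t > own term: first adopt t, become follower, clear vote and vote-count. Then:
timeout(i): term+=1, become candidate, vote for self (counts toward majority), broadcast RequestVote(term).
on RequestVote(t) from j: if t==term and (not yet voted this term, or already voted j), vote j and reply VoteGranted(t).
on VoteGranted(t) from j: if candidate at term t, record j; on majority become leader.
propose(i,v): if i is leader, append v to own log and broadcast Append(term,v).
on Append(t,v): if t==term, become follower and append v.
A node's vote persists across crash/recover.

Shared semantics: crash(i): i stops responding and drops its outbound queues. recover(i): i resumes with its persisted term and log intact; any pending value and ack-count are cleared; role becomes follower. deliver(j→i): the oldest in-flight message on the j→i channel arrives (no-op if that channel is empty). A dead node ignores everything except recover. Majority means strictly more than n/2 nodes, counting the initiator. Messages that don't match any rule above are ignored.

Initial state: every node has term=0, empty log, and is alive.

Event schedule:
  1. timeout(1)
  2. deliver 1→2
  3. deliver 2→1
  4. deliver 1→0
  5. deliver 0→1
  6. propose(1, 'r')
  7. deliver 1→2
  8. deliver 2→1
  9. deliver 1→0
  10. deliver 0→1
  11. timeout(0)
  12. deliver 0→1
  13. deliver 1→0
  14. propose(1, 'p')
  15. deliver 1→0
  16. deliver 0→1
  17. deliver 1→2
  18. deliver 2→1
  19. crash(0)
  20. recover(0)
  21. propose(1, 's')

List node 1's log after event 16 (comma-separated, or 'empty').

1. timeout(1):  <1:cand t1 ->
2. deliver 1→2:  <2:foll t1 ->
3. deliver 2→1:  <1:lead t1 ->
4. deliver 1→0:  <0:foll t1 ->
5. deliver 0→1:  nop
6. propose(1,'r'):  <1:lead t1 r>
7. deliver 1→2:  <2:foll t1 r>
8. deliver 2→1:  nop
9. deliver 1→0:  <0:foll t1 r>
10. deliver 0→1:  nop
11. timeout(0):  <0:cand t2 r>
12. deliver 0→1:  <1:foll t2 r>
13. deliver 1→0:  <0:lead t2 r>
14. propose(1,'p'):  nop
15. deliver 1→0:  nop
16. deliver 0→1:  nop

r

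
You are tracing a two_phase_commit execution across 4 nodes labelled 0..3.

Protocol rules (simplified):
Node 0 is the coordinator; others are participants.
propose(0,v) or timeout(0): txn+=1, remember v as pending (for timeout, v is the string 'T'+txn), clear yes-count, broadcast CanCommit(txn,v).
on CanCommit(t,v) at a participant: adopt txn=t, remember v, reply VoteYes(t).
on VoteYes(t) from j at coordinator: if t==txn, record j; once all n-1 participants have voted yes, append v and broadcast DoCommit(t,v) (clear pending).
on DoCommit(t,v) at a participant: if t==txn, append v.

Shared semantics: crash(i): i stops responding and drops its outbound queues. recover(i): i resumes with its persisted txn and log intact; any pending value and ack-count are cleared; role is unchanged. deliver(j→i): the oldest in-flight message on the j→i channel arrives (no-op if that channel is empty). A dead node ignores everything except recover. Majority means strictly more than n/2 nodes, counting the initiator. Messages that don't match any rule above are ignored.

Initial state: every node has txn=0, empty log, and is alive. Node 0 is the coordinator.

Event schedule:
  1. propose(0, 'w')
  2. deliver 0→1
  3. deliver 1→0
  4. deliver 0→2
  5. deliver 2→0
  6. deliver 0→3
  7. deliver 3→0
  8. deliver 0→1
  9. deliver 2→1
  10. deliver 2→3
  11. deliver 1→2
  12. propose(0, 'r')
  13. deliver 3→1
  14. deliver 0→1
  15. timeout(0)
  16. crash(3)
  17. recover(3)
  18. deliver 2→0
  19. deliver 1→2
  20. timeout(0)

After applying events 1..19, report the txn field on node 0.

after 1 — propose(0,'w'): n0:coor/t1/[-]
after 2 — deliver 0→1: n1:part/t1/[-]
after 3 — deliver 1→0: ·
after 4 — deliver 0→2: n2:part/t1/[-]
after 5 — deliver 2→0: ·
after 6 — deliver 0→3: n3:part/t1/[-]
after 7 — deliver 3→0: n0:coor/t1/[w]
after 8 — deliver 0→1: n1:part/t1/[w]
after 9 — deliver 2→1: ·
after 10 — deliver 2→3: ·
after 11 — deliver 1→2: ·
after 12 — propose(0,'r'): n0:coor/t2/[w]
after 13 — deliver 3→1: ·
after 14 — deliver 0→1: n1:part/t2/[w]
after 15 — timeout(0): n0:coor/t3/[w]
after 16 — crash(3): n3:✗part/t1/[-]
after 17 — recover(3): n3:part/t1/[-]
after 18 — deliver 2→0: ·
after 19 — deliver 1→2: ·

3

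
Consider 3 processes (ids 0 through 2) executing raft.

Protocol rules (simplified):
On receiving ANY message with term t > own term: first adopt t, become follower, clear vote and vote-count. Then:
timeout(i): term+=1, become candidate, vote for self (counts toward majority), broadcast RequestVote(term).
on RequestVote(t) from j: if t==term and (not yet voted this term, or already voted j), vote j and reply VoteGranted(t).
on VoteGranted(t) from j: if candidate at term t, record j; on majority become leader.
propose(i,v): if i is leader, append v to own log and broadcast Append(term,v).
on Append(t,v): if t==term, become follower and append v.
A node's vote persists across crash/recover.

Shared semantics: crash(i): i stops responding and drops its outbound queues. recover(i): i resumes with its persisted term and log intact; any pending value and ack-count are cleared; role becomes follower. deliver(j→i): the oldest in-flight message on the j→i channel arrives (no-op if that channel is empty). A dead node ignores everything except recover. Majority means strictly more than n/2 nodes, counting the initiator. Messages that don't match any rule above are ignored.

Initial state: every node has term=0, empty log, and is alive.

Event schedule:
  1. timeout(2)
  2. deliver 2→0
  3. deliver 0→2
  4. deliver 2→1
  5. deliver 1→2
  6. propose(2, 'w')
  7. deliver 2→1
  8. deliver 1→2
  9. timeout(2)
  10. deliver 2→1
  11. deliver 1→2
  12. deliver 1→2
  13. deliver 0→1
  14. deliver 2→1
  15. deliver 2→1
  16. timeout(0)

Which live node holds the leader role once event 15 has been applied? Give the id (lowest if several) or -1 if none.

2

1. timeout(2):  <2:cand t1 ->
2. deliver 2→0:  <0:foll t1 ->
3. deliver 0→2:  <2:lead t1 ->
4. deliver 2→1:  <1:foll t1 ->
5. deliver 1→2:  nop
6. propose(2,'w'):  <2:lead t1 w>
7. deliver 2→1:  <1:foll t1 w>
8. deliver 1→2:  nop
9. timeout(2):  <2:cand t2 w>
10. deliver 2→1:  <1:foll t2 w>
11. deliver 1→2:  <2:lead t2 w>
12. deliver 1→2:  nop
13. deliver 0→1:  nop
14. deliver 2→1:  nop
15. deliver 2→1:  nop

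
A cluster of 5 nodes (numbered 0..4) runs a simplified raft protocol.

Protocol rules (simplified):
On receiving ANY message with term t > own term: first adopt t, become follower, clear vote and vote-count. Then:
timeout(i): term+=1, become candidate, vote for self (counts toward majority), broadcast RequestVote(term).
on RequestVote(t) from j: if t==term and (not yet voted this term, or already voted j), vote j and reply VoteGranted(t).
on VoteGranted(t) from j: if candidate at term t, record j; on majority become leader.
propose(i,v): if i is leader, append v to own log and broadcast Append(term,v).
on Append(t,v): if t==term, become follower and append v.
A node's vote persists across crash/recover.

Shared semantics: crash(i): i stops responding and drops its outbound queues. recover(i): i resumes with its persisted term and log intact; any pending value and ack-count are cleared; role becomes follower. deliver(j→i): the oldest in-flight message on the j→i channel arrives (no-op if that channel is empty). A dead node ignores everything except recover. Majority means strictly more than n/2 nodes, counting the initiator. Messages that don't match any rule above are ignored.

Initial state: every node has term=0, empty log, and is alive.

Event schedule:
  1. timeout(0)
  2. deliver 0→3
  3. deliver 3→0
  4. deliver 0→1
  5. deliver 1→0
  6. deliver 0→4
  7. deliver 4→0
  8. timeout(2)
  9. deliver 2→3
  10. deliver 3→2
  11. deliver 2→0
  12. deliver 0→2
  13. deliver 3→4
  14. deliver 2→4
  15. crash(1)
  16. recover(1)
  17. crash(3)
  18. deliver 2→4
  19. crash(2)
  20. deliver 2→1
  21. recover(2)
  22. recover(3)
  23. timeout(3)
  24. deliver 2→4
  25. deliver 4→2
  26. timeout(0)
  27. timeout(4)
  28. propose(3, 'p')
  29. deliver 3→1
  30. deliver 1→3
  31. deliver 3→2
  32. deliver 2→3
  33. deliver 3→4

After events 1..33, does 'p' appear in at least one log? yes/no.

after 1 — timeout(0): n0:cand/t1/[-]
after 2 — deliver 0→3: n3:foll/t1/[-]
after 3 — deliver 3→0: ·
after 4 — deliver 0→1: n1:foll/t1/[-]
after 5 — deliver 1→0: n0:lead/t1/[-]
after 6 — deliver 0→4: n4:foll/t1/[-]
after 7 — deliver 4→0: ·
after 8 — timeout(2): n2:cand/t1/[-]
after 9 — deliver 2→3: ·
after 10 — deliver 3→2: ·
after 11 — deliver 2→0: ·
after 12 — deliver 0→2: ·
after 13 — deliver 3→4: ·
after 14 — deliver 2→4: ·
after 15 — crash(1): n1:✗foll/t1/[-]
after 16 — recover(1): n1:foll/t1/[-]
after 17 — crash(3): n3:✗foll/t1/[-]
after 18 — deliver 2→4: ·
after 19 — crash(2): n2:✗cand/t1/[-]
after 20 — deliver 2→1: ·
after 21 — recover(2): n2:foll/t1/[-]
after 22 — recover(3): n3:foll/t1/[-]
after 23 — timeout(3): n3:cand/t2/[-]
after 24 — deliver 2→4: ·
after 25 — deliver 4→2: ·
after 26 — timeout(0): n0:cand/t2/[-]
after 27 — timeout(4): n4:cand/t2/[-]
after 28 — propose(3,'p'): ·
after 29 — deliver 3→1: n1:foll/t2/[-]
after 30 — deliver 1→3: ·
after 31 — deliver 3→2: n2:foll/t2/[-]
after 32 — deliver 2→3: n3:lead/t2/[-]
after 33 — deliver 3→4: ·

no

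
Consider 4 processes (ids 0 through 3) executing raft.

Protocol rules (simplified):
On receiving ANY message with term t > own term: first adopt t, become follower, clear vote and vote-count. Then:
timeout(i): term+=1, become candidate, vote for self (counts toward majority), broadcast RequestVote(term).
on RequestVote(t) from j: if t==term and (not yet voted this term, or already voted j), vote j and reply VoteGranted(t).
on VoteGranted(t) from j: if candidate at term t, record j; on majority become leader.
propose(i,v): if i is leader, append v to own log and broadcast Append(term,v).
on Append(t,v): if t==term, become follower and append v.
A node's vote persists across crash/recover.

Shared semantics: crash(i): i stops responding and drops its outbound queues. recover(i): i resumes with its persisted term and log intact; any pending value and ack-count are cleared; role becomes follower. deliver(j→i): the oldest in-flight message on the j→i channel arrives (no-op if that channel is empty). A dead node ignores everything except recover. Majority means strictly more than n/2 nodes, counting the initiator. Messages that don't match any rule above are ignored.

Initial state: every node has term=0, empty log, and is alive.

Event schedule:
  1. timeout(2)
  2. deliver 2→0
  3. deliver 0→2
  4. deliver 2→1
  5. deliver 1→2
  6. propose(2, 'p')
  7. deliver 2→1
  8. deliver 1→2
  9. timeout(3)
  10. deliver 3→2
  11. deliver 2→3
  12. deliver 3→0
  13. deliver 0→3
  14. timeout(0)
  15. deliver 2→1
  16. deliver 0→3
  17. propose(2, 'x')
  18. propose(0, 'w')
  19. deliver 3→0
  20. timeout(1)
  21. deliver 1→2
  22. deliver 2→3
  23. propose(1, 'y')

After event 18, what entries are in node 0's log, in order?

empty

after 1 — timeout(2): n2:cand/t1/[-]
after 2 — deliver 2→0: n0:foll/t1/[-]
after 3 — deliver 0→2: ·
after 4 — deliver 2→1: n1:foll/t1/[-]
after 5 — deliver 1→2: n2:lead/t1/[-]
after 6 — propose(2,'p'): n2:lead/t1/[p]
after 7 — deliver 2→1: n1:foll/t1/[p]
after 8 — deliver 1→2: ·
after 9 — timeout(3): n3:cand/t1/[-]
after 10 — deliver 3→2: ·
after 11 — deliver 2→3: ·
after 12 — deliver 3→0: ·
after 13 — deliver 0→3: ·
after 14 — timeout(0): n0:cand/t2/[-]
after 15 — deliver 2→1: ·
after 16 — deliver 0→3: n3:foll/t2/[-]
after 17 — propose(2,'x'): n2:lead/t1/[p,x]
after 18 — propose(0,'w'): ·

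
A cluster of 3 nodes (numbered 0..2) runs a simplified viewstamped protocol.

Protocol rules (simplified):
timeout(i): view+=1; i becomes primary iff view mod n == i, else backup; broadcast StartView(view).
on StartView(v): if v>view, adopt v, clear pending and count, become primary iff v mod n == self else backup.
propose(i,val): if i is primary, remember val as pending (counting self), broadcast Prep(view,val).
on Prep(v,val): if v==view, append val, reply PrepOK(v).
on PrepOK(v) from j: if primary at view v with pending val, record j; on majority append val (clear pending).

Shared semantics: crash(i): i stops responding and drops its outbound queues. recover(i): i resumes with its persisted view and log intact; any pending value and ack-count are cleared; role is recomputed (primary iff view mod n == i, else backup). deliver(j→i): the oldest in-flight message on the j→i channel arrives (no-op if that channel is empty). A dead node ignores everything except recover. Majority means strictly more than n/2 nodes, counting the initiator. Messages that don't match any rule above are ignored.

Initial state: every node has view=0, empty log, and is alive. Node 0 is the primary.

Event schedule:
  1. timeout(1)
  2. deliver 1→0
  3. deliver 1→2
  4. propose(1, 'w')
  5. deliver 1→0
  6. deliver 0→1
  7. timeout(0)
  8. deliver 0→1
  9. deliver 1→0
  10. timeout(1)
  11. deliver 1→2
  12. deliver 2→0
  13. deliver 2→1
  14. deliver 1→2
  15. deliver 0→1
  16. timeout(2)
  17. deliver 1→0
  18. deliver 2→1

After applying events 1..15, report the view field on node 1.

step 1 timeout(1): 1={prim,v=1,log=-}
step 2 deliver 1→0: 0={back,v=1,log=-}
step 3 deliver 1→2: 2={back,v=1,log=-}
step 4 propose(1,'w'): —
step 5 deliver 1→0: 0={back,v=1,log=w}
step 6 deliver 0→1: 1={prim,v=1,log=w}
step 7 timeout(0): 0={back,v=2,log=w}
step 8 deliver 0→1: 1={back,v=2,log=w}
step 9 deliver 1→0: —
step 10 timeout(1): 1={back,v=3,log=w}
step 11 deliver 1→2: 2={back,v=1,log=w}
step 12 deliver 2→0: —
step 13 deliver 2→1: —
step 14 deliver 1→2: 2={back,v=3,log=w}
step 15 deliver 0→1: —

3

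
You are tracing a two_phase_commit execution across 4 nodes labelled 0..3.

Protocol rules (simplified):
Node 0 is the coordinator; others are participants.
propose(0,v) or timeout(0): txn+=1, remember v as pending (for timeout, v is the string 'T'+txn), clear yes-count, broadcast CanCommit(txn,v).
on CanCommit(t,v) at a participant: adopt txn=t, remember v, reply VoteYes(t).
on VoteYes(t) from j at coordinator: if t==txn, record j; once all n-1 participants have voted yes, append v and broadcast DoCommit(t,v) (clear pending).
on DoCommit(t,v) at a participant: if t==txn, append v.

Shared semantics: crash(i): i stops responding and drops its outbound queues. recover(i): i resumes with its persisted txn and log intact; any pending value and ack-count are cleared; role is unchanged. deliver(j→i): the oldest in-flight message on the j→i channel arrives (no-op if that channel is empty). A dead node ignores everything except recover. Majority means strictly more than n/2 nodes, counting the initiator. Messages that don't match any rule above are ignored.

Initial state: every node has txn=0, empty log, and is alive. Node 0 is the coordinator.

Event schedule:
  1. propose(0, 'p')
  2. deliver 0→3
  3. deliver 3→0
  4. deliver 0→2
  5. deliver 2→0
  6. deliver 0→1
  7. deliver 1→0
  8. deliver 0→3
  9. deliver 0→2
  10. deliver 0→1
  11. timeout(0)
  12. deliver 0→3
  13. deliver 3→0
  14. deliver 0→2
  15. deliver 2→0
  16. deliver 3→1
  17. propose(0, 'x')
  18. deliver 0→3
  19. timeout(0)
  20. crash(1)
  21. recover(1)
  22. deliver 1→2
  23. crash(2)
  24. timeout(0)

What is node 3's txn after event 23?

3

after 1 — propose(0,'p'): n0:coor/t1/[-]
after 2 — deliver 0→3: n3:part/t1/[-]
after 3 — deliver 3→0: ·
after 4 — deliver 0→2: n2:part/t1/[-]
after 5 — deliver 2→0: ·
after 6 — deliver 0→1: n1:part/t1/[-]
after 7 — deliver 1→0: n0:coor/t1/[p]
after 8 — deliver 0→3: n3:part/t1/[p]
after 9 — deliver 0→2: n2:part/t1/[p]
after 10 — deliver 0→1: n1:part/t1/[p]
after 11 — timeout(0): n0:coor/t2/[p]
after 12 — deliver 0→3: n3:part/t2/[p]
after 13 — deliver 3→0: ·
after 14 — deliver 0→2: n2:part/t2/[p]
after 15 — deliver 2→0: ·
after 16 — deliver 3→1: ·
after 17 — propose(0,'x'): n0:coor/t3/[p]
after 18 — deliver 0→3: n3:part/t3/[p]
after 19 — timeout(0): n0:coor/t4/[p]
after 20 — crash(1): n1:✗part/t1/[p]
after 21 — recover(1): n1:part/t1/[p]
after 22 — deliver 1→2: ·
after 23 — crash(2): n2:✗part/t2/[p]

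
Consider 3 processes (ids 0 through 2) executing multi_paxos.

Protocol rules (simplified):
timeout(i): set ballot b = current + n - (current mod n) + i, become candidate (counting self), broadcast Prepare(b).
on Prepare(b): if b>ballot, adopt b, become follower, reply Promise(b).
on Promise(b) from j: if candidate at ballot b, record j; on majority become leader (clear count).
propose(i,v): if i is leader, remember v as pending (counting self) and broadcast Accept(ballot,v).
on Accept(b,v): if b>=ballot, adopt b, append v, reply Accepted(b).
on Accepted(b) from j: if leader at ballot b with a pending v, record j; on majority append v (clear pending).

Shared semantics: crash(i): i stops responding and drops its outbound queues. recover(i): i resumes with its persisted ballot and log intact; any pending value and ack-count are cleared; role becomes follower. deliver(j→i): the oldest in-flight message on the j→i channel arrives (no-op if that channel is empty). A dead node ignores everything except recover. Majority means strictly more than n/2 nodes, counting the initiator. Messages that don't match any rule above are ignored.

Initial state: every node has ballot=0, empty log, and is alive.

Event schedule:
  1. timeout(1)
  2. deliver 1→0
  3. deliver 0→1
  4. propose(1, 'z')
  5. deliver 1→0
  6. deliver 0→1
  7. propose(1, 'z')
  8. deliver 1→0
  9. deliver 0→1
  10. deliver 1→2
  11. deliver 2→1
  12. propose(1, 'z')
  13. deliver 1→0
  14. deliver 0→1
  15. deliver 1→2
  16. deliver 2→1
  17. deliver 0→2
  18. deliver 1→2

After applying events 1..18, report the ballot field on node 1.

4

[1] timeout(1) → N1(cand b4 [-])
[2] deliver 1→0 → N0(foll b4 [-])
[3] deliver 0→1 → N1(lead b4 [-])
[4] propose(1,'z') → ∅
[5] deliver 1→0 → N0(foll b4 [z])
[6] deliver 0→1 → N1(lead b4 [z])
[7] propose(1,'z') → ∅
[8] deliver 1→0 → N0(foll b4 [z,z])
[9] deliver 0→1 → N1(lead b4 [z,z])
[10] deliver 1→2 → N2(foll b4 [-])
[11] deliver 2→1 → ∅
[12] propose(1,'z') → ∅
[13] deliver 1→0 → N0(foll b4 [z,z,z])
[14] deliver 0→1 → N1(lead b4 [z,z,z])
[15] deliver 1→2 → N2(foll b4 [z])
[16] deliver 2→1 → ∅
[17] deliver 0→2 → ∅
[18] deliver 1→2 → N2(foll b4 [z,z])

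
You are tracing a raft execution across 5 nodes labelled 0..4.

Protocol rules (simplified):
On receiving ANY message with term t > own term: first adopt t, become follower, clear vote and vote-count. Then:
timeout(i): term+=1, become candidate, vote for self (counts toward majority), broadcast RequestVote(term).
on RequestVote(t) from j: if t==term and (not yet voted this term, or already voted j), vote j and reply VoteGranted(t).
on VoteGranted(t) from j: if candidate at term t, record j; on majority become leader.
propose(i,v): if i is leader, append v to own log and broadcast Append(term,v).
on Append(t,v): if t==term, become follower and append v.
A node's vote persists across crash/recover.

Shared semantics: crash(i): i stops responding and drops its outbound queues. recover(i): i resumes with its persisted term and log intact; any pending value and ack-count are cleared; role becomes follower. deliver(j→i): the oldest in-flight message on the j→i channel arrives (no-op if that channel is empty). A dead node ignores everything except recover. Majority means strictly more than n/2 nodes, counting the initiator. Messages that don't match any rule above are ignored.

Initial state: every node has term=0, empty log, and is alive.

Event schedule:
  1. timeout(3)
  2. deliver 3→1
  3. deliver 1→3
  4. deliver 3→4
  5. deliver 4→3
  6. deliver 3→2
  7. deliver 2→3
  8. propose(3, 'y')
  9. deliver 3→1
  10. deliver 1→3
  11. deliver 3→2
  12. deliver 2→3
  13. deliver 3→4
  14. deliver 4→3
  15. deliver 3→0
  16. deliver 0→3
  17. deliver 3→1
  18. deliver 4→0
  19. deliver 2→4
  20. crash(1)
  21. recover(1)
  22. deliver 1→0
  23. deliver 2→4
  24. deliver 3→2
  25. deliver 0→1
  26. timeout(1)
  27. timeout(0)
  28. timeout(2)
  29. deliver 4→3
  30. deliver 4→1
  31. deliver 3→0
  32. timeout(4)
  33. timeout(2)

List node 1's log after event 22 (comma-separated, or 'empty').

after 1 — timeout(3): n3:cand/t1/[-]
after 2 — deliver 3→1: n1:foll/t1/[-]
after 3 — deliver 1→3: ·
after 4 — deliver 3→4: n4:foll/t1/[-]
after 5 — deliver 4→3: n3:lead/t1/[-]
after 6 — deliver 3→2: n2:foll/t1/[-]
after 7 — deliver 2→3: ·
after 8 — propose(3,'y'): n3:lead/t1/[y]
after 9 — deliver 3→1: n1:foll/t1/[y]
after 10 — deliver 1→3: ·
after 11 — deliver 3→2: n2:foll/t1/[y]
after 12 — deliver 2→3: ·
after 13 — deliver 3→4: n4:foll/t1/[y]
after 14 — deliver 4→3: ·
after 15 — deliver 3→0: n0:foll/t1/[-]
after 16 — deliver 0→3: ·
after 17 — deliver 3→1: ·
after 18 — deliver 4→0: ·
after 19 — deliver 2→4: ·
after 20 — crash(1): n1:✗foll/t1/[y]
after 21 — recover(1): n1:foll/t1/[y]
after 22 — deliver 1→0: ·

y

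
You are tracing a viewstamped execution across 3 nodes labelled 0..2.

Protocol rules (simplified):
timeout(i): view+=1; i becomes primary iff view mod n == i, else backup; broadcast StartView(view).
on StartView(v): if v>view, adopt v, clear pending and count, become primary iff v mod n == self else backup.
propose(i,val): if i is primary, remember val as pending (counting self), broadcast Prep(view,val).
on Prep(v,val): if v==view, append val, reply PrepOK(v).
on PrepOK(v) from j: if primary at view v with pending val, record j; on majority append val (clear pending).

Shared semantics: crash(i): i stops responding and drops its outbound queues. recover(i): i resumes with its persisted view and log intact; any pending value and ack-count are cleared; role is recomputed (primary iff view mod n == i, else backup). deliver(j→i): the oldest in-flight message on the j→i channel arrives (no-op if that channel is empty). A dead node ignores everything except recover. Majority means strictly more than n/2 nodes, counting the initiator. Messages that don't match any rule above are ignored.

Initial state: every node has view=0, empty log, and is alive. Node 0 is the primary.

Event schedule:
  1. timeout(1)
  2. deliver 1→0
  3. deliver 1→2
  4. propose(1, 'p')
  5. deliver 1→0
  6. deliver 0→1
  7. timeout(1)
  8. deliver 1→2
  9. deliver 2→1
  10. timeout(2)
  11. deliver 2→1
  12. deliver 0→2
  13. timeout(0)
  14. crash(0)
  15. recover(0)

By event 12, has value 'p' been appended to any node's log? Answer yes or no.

yes

after 1 — timeout(1): n1:prim/v1/[-]
after 2 — deliver 1→0: n0:back/v1/[-]
after 3 — deliver 1→2: n2:back/v1/[-]
after 4 — propose(1,'p'): ·
after 5 — deliver 1→0: n0:back/v1/[p]
after 6 — deliver 0→1: n1:prim/v1/[p]
after 7 — timeout(1): n1:back/v2/[p]
after 8 — deliver 1→2: n2:back/v1/[p]
after 9 — deliver 2→1: ·
after 10 — timeout(2): n2:prim/v2/[p]
after 11 — deliver 2→1: ·
after 12 — deliver 0→2: ·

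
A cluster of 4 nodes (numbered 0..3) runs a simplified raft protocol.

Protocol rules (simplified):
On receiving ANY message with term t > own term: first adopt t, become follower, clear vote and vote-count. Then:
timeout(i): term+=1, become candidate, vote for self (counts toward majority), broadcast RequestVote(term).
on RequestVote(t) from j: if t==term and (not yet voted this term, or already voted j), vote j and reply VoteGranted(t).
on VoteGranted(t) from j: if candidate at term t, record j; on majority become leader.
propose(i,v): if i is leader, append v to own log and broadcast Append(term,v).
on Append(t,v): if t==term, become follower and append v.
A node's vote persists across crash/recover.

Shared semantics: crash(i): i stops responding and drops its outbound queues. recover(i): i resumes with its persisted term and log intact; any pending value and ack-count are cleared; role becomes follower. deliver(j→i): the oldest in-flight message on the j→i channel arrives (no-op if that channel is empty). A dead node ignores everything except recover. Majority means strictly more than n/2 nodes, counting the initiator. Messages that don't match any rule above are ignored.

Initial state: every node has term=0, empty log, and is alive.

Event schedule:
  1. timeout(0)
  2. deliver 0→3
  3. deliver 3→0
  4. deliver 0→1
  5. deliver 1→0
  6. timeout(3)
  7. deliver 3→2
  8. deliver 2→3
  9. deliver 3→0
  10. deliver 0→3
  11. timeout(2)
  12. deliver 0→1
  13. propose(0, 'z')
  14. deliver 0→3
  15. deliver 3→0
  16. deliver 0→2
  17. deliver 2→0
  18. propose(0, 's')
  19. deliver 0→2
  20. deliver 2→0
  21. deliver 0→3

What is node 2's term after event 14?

1. timeout(0):  <0:cand t1 ->
2. deliver 0→3:  <3:foll t1 ->
3. deliver 3→0:  nop
4. deliver 0→1:  <1:foll t1 ->
5. deliver 1→0:  <0:lead t1 ->
6. timeout(3):  <3:cand t2 ->
7. deliver 3→2:  <2:foll t2 ->
8. deliver 2→3:  nop
9. deliver 3→0:  <0:foll t2 ->
10. deliver 0→3:  <3:lead t2 ->
11. timeout(2):  <2:cand t3 ->
12. deliver 0→1:  nop
13. propose(0,'z'):  nop
14. deliver 0→3:  nop

3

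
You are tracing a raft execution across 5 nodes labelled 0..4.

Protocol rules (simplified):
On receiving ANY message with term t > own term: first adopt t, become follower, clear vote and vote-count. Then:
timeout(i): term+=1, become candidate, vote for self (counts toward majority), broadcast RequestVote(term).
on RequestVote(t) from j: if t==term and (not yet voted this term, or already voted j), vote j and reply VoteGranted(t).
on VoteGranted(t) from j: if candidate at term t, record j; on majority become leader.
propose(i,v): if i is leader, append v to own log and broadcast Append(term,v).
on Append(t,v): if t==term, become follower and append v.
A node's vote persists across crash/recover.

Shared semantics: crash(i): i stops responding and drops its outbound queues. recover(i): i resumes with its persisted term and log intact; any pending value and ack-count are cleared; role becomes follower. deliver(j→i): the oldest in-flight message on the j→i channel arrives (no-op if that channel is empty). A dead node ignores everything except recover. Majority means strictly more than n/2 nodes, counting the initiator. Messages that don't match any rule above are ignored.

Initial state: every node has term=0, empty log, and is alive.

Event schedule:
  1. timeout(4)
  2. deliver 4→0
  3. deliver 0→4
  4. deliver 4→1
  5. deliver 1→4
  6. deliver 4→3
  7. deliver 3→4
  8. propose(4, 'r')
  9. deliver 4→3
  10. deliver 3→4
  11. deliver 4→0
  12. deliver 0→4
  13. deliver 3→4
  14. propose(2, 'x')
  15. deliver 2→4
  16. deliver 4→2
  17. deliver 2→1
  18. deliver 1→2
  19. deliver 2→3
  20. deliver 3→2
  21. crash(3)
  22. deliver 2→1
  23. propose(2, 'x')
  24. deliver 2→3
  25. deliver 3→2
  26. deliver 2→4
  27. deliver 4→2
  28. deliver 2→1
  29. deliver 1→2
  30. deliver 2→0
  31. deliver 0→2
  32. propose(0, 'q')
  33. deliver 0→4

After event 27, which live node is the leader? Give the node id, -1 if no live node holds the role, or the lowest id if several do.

step 1 timeout(4): 4={cand,t=1,log=-}
step 2 deliver 4→0: 0={foll,t=1,log=-}
step 3 deliver 0→4: —
step 4 deliver 4→1: 1={foll,t=1,log=-}
step 5 deliver 1→4: 4={lead,t=1,log=-}
step 6 deliver 4→3: 3={foll,t=1,log=-}
step 7 deliver 3→4: —
step 8 propose(4,'r'): 4={lead,t=1,log=r}
step 9 deliver 4→3: 3={foll,t=1,log=r}
step 10 deliver 3→4: —
step 11 deliver 4→0: 0={foll,t=1,log=r}
step 12 deliver 0→4: —
step 13 deliver 3→4: —
step 14 propose(2,'x'): —
step 15 deliver 2→4: —
step 16 deliver 4→2: 2={foll,t=1,log=-}
step 17 deliver 2→1: —
step 18 deliver 1→2: —
step 19 deliver 2→3: —
step 20 deliver 3→2: —
step 21 crash(3): 3={✗foll,t=1,log=r}
step 22 deliver 2→1: —
step 23 propose(2,'x'): —
step 24 deliver 2→3: —
step 25 deliver 3→2: —
step 26 deliver 2→4: —
step 27 deliver 4→2: 2={foll,t=1,log=r}

4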